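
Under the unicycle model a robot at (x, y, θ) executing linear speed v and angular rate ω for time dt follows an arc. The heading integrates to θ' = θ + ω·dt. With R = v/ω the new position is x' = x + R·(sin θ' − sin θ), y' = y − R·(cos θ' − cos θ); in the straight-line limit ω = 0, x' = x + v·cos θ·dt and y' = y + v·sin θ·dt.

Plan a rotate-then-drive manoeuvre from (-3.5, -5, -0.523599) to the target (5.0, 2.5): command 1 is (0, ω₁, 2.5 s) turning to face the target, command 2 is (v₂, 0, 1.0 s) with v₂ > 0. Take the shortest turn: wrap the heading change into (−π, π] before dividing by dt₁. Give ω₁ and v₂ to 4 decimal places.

heading to target = atan2(2.5−-5, 5−-3.5) = 0.7230
Δθ = wrap(0.7230 − -0.5236) = 1.2466; ω₁ = Δθ/dt₁ = 0.4986
distance = √((5−-3.5)² + (2.5−-5)²) = 11.3358; v₂ = distance/dt₂ = 11.3358

ω₁ = 0.4986, v₂ = 11.3358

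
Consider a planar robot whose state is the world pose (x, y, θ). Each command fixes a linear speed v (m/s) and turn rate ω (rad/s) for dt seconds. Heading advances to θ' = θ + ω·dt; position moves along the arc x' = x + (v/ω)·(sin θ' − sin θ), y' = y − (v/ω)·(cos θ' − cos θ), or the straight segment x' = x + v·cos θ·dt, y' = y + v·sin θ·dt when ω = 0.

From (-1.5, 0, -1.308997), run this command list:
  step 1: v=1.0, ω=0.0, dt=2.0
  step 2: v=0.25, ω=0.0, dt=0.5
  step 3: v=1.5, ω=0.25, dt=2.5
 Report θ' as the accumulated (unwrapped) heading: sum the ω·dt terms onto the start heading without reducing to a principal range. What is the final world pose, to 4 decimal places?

step 1: θ'=-1.3090 (straight) → pose (-0.9824, -1.9319, -1.3090)
step 2: θ'=-1.3090 (straight) → pose (-0.9500, -2.0526, -1.3090)
step 3: θ'=-0.6840 (R=6.0000) → pose (1.0542, -5.1500, -0.6840)

(1.0542, -5.1500, -0.6840)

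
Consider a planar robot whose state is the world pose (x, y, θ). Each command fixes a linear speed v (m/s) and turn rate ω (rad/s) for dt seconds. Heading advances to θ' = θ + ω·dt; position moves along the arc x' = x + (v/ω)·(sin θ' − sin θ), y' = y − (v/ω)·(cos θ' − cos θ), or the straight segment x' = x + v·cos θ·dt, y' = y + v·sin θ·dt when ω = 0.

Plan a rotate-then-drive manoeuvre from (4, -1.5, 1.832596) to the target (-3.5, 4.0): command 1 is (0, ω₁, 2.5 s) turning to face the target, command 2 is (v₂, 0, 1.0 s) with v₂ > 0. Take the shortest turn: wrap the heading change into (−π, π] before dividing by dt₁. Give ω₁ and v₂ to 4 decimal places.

ω₁ = 0.2705, v₂ = 9.3005

heading to target = atan2(4−-1.5, -3.5−4) = 2.5088
Δθ = wrap(2.5088 − 1.8326) = 0.6762; ω₁ = Δθ/dt₁ = 0.2705
distance = √((-3.5−4)² + (4−-1.5)²) = 9.3005; v₂ = distance/dt₂ = 9.3005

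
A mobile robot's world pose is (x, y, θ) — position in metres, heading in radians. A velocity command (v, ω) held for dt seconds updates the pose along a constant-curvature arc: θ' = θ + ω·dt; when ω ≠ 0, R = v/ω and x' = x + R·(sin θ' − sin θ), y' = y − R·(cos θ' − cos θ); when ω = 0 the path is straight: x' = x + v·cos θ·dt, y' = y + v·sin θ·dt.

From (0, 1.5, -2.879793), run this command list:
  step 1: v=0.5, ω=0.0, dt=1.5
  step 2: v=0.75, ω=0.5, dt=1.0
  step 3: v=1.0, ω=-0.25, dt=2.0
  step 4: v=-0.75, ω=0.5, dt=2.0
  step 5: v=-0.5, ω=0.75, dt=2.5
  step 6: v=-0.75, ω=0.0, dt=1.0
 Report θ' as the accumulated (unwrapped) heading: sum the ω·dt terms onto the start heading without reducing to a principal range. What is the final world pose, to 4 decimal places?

step 1: θ'=-2.8798 (straight) → pose (-0.7244, 1.3059, -2.8798)
step 2: θ'=-2.3798 (R=1.5000) → pose (-1.3716, 0.9424, -2.3798)
step 3: θ'=-2.8798 (R=-4.0000) → pose (-3.0972, -0.0269, -2.8798)
step 4: θ'=-1.8798 (R=-1.5000) → pose (-2.0564, 0.9658, -1.8798)
step 5: θ'=-0.0048 (R=-0.6667) → pose (-2.6883, 1.8352, -0.0048)
step 6: θ'=-0.0048 (straight) → pose (-3.4383, 1.8388, -0.0048)

(-3.4383, 1.8388, -0.0048)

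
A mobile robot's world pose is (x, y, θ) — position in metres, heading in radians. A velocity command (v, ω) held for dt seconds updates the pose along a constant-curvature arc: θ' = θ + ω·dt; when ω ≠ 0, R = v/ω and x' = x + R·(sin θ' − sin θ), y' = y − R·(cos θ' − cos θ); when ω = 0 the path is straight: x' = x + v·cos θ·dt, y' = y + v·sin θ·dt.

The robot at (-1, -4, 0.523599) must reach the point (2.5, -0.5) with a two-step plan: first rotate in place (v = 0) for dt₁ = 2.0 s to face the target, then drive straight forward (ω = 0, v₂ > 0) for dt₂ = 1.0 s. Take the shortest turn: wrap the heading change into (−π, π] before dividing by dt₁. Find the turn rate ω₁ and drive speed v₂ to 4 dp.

ω₁ = 0.1309, v₂ = 4.9497

heading to target = atan2(-0.5−-4, 2.5−-1) = 0.7854
Δθ = wrap(0.7854 − 0.5236) = 0.2618; ω₁ = Δθ/dt₁ = 0.1309
distance = √((2.5−-1)² + (-0.5−-4)²) = 4.9497; v₂ = distance/dt₂ = 4.9497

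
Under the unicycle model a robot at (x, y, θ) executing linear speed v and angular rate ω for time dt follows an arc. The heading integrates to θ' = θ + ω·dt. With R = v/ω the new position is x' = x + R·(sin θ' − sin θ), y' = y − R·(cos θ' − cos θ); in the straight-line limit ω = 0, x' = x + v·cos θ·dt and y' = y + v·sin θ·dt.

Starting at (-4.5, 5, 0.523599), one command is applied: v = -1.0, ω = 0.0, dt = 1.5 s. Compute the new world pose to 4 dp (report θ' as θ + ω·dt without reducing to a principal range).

(-5.7990, 4.2500, 0.5236)

θ' = 0.5236 + 0.0·1.5 = 0.5236
ω = 0 → straight: x' = -4.5 + -1.0·cos(0.5236)·1.5 = -5.7990
y' = 5 + -1.0·sin(0.5236)·1.5 = 4.2500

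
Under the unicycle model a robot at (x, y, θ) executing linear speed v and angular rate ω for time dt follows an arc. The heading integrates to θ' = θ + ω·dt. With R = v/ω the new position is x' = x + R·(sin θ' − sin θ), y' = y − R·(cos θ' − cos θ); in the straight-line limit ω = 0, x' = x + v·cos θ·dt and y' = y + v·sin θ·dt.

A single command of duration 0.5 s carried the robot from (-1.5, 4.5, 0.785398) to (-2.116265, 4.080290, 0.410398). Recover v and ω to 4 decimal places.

Δθ = 0.410398 − 0.785398 = -0.375000
ω = Δθ/dt = -0.375000/0.5 = -0.7500
R = Δx/(sin θ' − sin θ) = 2.0000
v = R·ω = 2.0000·-0.7500 = -1.5000

v = -1.5000, ω = -0.7500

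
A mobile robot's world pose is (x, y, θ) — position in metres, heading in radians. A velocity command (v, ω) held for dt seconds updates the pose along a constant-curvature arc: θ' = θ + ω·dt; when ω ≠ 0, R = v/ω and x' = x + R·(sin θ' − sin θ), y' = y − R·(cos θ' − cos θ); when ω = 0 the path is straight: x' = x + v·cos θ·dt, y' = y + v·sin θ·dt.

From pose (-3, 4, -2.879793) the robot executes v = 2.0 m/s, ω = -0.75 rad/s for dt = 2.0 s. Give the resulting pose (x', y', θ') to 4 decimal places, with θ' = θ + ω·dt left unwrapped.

θ' = -2.8798 + -0.75·2.0 = -4.3798
R = v/ω = 2.0/-0.75 = -2.6667
x' = -3 + -2.6667·(sin -4.3798 − sin -2.8798) = -6.2107
y' = 4 − -2.6667·(cos -4.3798 − cos -2.8798) = 5.7051

(-6.2107, 5.7051, -4.3798)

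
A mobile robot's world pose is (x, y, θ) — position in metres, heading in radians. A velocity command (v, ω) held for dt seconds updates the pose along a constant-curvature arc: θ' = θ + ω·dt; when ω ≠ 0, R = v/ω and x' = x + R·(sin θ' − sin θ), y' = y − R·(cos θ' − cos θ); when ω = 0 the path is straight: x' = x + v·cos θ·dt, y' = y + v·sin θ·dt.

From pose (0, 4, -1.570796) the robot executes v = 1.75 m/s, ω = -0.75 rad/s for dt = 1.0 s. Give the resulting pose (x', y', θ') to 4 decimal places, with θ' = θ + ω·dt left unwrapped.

(-0.6261, 2.4095, -2.3208)

θ' = -1.5708 + -0.75·1.0 = -2.3208
R = v/ω = 1.75/-0.75 = -2.3333
x' = 0 + -2.3333·(sin -2.3208 − sin -1.5708) = -0.6261
y' = 4 − -2.3333·(cos -2.3208 − cos -1.5708) = 2.4095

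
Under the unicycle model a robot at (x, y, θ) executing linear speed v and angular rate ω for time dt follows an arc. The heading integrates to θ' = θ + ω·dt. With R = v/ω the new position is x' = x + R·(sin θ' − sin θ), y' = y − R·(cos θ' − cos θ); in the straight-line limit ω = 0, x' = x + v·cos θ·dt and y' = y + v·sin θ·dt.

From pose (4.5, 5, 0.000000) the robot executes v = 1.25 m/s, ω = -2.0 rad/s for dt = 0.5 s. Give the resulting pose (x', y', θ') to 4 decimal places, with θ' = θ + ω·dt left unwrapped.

θ' = 0.0000 + -2.0·0.5 = -1.0000
R = v/ω = 1.25/-2.0 = -0.6250
x' = 4.5 + -0.6250·(sin -1.0000 − sin 0.0000) = 5.0259
y' = 5 − -0.6250·(cos -1.0000 − cos 0.0000) = 4.7127

(5.0259, 4.7127, -1.0000)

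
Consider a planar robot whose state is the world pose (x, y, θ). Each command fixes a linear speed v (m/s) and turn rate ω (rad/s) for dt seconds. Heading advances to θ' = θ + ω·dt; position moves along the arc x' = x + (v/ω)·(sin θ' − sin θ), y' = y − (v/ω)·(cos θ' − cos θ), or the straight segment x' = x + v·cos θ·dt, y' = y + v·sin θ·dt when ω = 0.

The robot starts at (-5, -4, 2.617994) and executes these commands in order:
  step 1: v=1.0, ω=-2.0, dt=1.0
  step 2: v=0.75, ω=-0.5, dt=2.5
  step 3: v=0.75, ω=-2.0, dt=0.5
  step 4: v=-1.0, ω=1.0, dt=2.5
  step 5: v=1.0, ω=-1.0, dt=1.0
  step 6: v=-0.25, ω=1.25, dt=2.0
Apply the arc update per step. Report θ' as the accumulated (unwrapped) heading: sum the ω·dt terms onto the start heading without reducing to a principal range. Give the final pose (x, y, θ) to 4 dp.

step 1: θ'=0.6180 (R=-0.5000) → pose (-5.0397, -3.1595, 0.6180)
step 2: θ'=-0.6320 (R=-1.5000) → pose (-3.2845, -3.1718, -0.6320)
step 3: θ'=-1.6320 (R=-0.3750) → pose (-3.1317, -3.4973, -1.6320)
step 4: θ'=0.8680 (R=-1.0000) → pose (-4.8929, -2.7897, 0.8680)
step 5: θ'=-0.1320 (R=-1.0000) → pose (-3.9982, -2.4448, -0.1320)
step 6: θ'=2.3680 (R=-0.2000) → pose (-4.1643, -2.7861, 2.3680)

(-4.1643, -2.7861, 2.3680)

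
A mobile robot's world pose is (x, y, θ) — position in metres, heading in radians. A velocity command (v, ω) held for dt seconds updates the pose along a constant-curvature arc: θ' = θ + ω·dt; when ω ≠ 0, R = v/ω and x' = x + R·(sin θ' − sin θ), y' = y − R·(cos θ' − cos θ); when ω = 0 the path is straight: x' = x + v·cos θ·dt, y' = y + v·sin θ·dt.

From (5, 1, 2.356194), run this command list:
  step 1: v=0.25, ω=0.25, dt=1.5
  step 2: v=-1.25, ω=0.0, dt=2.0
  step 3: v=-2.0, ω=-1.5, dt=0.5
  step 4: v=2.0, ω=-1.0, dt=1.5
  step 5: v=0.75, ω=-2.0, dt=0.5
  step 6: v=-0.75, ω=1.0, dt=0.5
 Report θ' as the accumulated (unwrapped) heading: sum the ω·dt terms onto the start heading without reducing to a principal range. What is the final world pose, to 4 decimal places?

step 1: θ'=2.7312 (R=1.0000) → pose (4.6919, 1.2099, 2.7312)
step 2: θ'=2.7312 (straight) → pose (6.9843, 0.2124, 2.7312)
step 3: θ'=1.9812 (R=1.3333) → pose (7.6749, -0.4782, 1.9812)
step 4: θ'=0.4812 (R=-2.0000) → pose (8.5832, 2.0926, 0.4812)
step 5: θ'=-0.5188 (R=-0.3750) → pose (8.9427, 2.0858, -0.5188)
step 6: θ'=-0.0188 (R=-0.7500) → pose (8.5849, 2.1844, -0.0188)

(8.5849, 2.1844, -0.0188)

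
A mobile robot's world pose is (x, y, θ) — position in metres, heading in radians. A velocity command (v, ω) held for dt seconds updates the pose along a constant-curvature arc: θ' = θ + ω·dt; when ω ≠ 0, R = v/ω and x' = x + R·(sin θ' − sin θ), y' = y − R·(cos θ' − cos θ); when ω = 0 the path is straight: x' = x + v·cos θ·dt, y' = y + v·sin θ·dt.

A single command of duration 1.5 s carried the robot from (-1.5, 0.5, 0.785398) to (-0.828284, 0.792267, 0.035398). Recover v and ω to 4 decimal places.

Δθ = 0.035398 − 0.785398 = -0.750000
ω = Δθ/dt = -0.750000/1.5 = -0.5000
R = Δx/(sin θ' − sin θ) = -1.0000
v = R·ω = -1.0000·-0.5000 = 0.5000

v = 0.5000, ω = -0.5000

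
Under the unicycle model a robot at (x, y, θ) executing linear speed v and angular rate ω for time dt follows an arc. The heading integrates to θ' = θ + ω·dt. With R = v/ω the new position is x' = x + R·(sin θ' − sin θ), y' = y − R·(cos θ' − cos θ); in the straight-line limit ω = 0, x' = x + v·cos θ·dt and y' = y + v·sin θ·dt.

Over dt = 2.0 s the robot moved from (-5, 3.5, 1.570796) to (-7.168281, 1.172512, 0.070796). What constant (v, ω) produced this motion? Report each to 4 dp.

Δθ = 0.070796 − 1.570796 = -1.500000
ω = Δθ/dt = -1.500000/2.0 = -0.7500
R = −Δy/(cos θ' − cos θ) = 2.3333
v = R·ω = 2.3333·-0.7500 = -1.7500

v = -1.7500, ω = -0.7500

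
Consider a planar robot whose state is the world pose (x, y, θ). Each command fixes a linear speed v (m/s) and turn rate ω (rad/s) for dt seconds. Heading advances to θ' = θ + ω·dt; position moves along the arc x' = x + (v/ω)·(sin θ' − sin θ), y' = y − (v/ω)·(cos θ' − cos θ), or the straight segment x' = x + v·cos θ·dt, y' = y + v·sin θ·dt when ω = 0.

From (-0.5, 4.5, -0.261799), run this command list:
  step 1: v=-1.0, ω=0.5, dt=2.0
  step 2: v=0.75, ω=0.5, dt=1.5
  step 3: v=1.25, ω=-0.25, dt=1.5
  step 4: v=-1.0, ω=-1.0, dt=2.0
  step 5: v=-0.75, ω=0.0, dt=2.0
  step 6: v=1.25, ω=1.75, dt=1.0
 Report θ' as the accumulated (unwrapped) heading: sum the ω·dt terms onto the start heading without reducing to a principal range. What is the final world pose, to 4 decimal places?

step 1: θ'=0.7382 (R=-2.0000) → pose (-2.3636, 4.0475, 0.7382)
step 2: θ'=1.4882 (R=1.5000) → pose (-1.8781, 5.0333, 1.4882)
step 3: θ'=1.1132 (R=-5.0000) → pose (-1.3807, 6.8297, 1.1132)
step 4: θ'=-0.8868 (R=1.0000) → pose (-3.0529, 6.6396, -0.8868)
step 5: θ'=-0.8868 (straight) → pose (-4.0008, 7.8022, -0.8868)
step 6: θ'=0.8632 (R=0.7143) → pose (-2.9043, 7.7893, 0.8632)

(-2.9043, 7.7893, 0.8632)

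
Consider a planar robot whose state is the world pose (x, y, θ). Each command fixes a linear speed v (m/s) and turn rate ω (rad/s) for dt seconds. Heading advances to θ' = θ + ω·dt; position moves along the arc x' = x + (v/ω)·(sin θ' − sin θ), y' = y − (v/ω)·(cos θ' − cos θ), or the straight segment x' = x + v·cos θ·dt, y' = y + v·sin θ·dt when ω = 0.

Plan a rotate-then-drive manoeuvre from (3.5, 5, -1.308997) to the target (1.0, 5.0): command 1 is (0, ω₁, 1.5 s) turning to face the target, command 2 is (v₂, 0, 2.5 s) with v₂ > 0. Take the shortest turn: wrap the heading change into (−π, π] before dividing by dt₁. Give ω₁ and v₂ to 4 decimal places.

ω₁ = -1.2217, v₂ = 1.0000

heading to target = atan2(5−5, 1−3.5) = 3.1416
Δθ = wrap(3.1416 − -1.3090) = -1.8326; ω₁ = Δθ/dt₁ = -1.2217
distance = √((1−3.5)² + (5−5)²) = 2.5000; v₂ = distance/dt₂ = 1.0000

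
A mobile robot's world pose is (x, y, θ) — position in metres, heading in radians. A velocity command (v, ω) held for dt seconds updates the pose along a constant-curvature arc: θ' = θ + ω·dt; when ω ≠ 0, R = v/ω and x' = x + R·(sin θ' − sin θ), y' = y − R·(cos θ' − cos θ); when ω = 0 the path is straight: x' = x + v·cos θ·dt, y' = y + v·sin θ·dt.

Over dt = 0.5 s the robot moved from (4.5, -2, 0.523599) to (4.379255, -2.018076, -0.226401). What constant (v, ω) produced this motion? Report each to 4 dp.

Δθ = -0.226401 − 0.523599 = -0.750000
ω = Δθ/dt = -0.750000/0.5 = -1.5000
R = Δx/(sin θ' − sin θ) = 0.1667
v = R·ω = 0.1667·-1.5000 = -0.2500

v = -0.2500, ω = -1.5000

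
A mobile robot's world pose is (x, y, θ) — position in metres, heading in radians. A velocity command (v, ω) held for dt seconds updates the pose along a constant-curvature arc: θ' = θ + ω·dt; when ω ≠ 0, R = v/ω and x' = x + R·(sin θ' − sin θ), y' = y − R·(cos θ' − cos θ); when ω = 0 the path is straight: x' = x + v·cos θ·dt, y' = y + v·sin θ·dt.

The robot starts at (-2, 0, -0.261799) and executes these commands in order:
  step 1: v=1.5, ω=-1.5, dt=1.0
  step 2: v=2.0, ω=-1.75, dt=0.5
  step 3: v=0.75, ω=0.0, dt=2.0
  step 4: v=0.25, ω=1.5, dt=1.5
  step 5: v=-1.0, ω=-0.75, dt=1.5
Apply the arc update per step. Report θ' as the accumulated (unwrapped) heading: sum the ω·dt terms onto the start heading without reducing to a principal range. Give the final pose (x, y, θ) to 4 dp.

step 1: θ'=-1.7618 (R=-1.0000) → pose (-1.2770, -1.1558, -1.7618)
step 2: θ'=-2.6368 (R=-1.1429) → pose (-1.8464, -1.9391, -2.6368)
step 3: θ'=-2.6368 (straight) → pose (-3.1593, -2.6646, -2.6368)
step 4: θ'=-0.3868 (R=0.1667) → pose (-3.1415, -2.9648, -0.3868)
step 5: θ'=-1.5118 (R=1.3333) → pose (-3.9696, -1.8086, -1.5118)

(-3.9696, -1.8086, -1.5118)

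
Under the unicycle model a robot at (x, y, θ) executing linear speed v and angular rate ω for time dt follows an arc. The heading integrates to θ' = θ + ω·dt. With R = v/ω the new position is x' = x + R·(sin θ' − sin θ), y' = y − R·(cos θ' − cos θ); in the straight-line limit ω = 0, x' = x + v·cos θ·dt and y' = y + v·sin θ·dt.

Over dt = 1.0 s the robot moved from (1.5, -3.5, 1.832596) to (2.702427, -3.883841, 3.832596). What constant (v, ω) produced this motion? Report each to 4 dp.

v = -1.5000, ω = 2.0000

Δθ = 3.832596 − 1.832596 = 2.000000
ω = Δθ/dt = 2.000000/1.0 = 2.0000
R = Δx/(sin θ' − sin θ) = -0.7500
v = R·ω = -0.7500·2.0000 = -1.5000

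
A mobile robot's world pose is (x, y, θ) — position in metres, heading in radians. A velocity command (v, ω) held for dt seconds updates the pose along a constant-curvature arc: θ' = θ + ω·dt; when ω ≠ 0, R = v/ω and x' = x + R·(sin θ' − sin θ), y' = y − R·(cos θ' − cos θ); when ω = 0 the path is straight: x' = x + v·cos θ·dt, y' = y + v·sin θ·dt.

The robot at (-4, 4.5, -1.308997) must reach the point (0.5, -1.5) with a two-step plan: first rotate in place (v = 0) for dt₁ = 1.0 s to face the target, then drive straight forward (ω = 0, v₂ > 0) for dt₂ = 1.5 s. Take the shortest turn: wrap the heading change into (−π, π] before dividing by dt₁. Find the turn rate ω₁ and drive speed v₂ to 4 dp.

heading to target = atan2(-1.5−4.5, 0.5−-4) = -0.9273
Δθ = wrap(-0.9273 − -1.3090) = 0.3817; ω₁ = Δθ/dt₁ = 0.3817
distance = √((0.5−-4)² + (-1.5−4.5)²) = 7.5000; v₂ = distance/dt₂ = 5.0000

ω₁ = 0.3817, v₂ = 5.0000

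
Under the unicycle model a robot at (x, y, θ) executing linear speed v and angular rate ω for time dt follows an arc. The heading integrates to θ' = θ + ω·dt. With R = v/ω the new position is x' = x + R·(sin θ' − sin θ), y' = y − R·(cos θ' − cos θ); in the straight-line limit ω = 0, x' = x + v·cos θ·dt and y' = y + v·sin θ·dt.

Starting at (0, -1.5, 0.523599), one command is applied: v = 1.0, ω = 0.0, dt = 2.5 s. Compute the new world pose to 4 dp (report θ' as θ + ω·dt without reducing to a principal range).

(2.1651, -0.2500, 0.5236)

θ' = 0.5236 + 0.0·2.5 = 0.5236
ω = 0 → straight: x' = 0 + 1.0·cos(0.5236)·2.5 = 2.1651
y' = -1.5 + 1.0·sin(0.5236)·2.5 = -0.2500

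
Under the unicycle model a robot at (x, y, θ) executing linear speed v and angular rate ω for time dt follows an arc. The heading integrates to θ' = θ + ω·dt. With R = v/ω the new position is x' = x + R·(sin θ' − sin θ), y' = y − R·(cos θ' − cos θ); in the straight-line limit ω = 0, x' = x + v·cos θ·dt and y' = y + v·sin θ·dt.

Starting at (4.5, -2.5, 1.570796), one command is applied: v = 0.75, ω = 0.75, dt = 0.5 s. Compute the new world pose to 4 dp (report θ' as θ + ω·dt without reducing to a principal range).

θ' = 1.5708 + 0.75·0.5 = 1.9458
R = v/ω = 0.75/0.75 = 1.0000
x' = 4.5 + 1.0000·(sin 1.9458 − sin 1.5708) = 4.4305
y' = -2.5 − 1.0000·(cos 1.9458 − cos 1.5708) = -2.1337

(4.4305, -2.1337, 1.9458)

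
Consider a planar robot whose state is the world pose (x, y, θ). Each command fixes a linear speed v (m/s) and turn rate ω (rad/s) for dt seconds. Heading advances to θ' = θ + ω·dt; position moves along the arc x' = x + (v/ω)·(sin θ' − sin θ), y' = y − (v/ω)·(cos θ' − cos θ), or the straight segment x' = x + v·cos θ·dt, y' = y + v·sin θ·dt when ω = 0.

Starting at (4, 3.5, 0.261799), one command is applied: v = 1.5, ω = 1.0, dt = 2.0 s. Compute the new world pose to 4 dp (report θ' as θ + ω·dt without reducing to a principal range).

θ' = 0.2618 + 1.0·2.0 = 2.2618
R = v/ω = 1.5/1.0 = 1.5000
x' = 4 + 1.5000·(sin 2.2618 − sin 0.2618) = 4.7677
y' = 3.5 − 1.5000·(cos 2.2618 − cos 0.2618) = 5.9049

(4.7677, 5.9049, 2.2618)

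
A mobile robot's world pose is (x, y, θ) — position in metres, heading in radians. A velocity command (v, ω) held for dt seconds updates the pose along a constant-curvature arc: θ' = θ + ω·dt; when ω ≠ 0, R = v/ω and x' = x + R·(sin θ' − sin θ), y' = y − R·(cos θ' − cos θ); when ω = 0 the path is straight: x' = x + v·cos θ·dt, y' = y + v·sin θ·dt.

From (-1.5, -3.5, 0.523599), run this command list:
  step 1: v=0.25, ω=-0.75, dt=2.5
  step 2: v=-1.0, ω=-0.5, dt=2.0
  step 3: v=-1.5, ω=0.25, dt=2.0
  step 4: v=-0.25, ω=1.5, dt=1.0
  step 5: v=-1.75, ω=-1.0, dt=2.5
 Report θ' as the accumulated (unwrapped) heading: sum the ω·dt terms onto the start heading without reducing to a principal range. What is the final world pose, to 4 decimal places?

step 1: θ'=-1.3514 (R=-0.3333) → pose (-1.0080, -3.7161, -1.3514)
step 2: θ'=-2.3514 (R=2.0000) → pose (-0.4769, -1.8734, -2.3514)
step 3: θ'=-1.8514 (R=-6.0000) → pose (1.0255, 0.6872, -1.8514)
step 4: θ'=-0.3514 (R=-0.1667) → pose (0.9227, 0.8898, -0.3514)
step 5: θ'=-2.8514 (R=1.7500) → pose (1.0243, 4.2097, -2.8514)

(1.0243, 4.2097, -2.8514)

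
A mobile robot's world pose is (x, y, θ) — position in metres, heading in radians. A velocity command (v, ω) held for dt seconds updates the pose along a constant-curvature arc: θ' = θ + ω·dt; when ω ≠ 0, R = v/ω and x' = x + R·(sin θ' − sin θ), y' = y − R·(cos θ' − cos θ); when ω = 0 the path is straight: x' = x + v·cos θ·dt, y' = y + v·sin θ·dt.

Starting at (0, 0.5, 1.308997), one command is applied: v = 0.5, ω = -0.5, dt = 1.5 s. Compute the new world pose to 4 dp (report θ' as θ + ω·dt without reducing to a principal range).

(0.4356, 1.0890, 0.5590)

θ' = 1.3090 + -0.5·1.5 = 0.5590
R = v/ω = 0.5/-0.5 = -1.0000
x' = 0 + -1.0000·(sin 0.5590 − sin 1.3090) = 0.4356
y' = 0.5 − -1.0000·(cos 0.5590 − cos 1.3090) = 1.0890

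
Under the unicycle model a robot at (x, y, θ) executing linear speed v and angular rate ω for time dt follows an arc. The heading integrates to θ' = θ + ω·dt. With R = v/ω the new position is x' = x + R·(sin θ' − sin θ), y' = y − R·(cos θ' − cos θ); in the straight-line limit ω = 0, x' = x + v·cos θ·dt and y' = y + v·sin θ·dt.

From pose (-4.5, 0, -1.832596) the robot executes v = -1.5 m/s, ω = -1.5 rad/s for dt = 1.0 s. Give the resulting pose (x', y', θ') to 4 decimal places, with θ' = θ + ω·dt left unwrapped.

(-3.3442, 0.7230, -3.3326)

θ' = -1.8326 + -1.5·1.0 = -3.3326
R = v/ω = -1.5/-1.5 = 1.0000
x' = -4.5 + 1.0000·(sin -3.3326 − sin -1.8326) = -3.3442
y' = 0 − 1.0000·(cos -3.3326 − cos -1.8326) = 0.7230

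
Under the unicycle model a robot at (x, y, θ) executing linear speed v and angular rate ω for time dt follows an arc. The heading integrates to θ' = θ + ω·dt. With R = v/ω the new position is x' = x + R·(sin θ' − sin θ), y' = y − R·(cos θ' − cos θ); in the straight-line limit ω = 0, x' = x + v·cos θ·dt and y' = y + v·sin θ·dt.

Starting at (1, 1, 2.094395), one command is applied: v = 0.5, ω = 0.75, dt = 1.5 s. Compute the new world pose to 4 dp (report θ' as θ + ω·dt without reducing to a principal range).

(0.3708, 1.3313, 3.2194)

θ' = 2.0944 + 0.75·1.5 = 3.2194
R = v/ω = 0.5/0.75 = 0.6667
x' = 1 + 0.6667·(sin 3.2194 − sin 2.0944) = 0.3708
y' = 1 − 0.6667·(cos 3.2194 − cos 2.0944) = 1.3313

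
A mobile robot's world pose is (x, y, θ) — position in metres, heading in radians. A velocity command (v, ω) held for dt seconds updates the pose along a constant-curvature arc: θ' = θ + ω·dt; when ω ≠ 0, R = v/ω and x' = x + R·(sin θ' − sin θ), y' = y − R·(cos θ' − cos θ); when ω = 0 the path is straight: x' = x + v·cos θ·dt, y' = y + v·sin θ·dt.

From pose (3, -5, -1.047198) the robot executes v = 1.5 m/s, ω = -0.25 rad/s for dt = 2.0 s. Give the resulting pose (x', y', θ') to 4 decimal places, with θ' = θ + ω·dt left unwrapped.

(3.8022, -7.8584, -1.5472)

θ' = -1.0472 + -0.25·2.0 = -1.5472
R = v/ω = 1.5/-0.25 = -6.0000
x' = 3 + -6.0000·(sin -1.5472 − sin -1.0472) = 3.8022
y' = -5 − -6.0000·(cos -1.5472 − cos -1.0472) = -7.8584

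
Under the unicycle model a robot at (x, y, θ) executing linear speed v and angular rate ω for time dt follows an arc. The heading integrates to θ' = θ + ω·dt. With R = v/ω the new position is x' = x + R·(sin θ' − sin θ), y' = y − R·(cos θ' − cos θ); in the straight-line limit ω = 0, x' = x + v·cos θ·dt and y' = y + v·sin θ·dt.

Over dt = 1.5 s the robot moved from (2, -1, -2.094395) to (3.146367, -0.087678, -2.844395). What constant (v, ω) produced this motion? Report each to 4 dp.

Δθ = -2.844395 − -2.094395 = -0.750000
ω = Δθ/dt = -0.750000/1.5 = -0.5000
R = Δx/(sin θ' − sin θ) = 2.0000
v = R·ω = 2.0000·-0.5000 = -1.0000

v = -1.0000, ω = -0.5000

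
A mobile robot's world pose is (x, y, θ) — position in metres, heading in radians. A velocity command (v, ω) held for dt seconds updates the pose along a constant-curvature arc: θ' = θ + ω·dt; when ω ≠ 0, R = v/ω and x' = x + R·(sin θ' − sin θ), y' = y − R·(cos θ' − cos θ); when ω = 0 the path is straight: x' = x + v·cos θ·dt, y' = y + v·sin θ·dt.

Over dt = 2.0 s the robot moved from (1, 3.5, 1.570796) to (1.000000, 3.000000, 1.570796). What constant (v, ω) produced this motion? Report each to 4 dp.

Δθ = 1.570796 − 1.570796 = 0.000000
ω = Δθ/dt = 0.000000/2.0 = 0.0000
ω = 0 → v = (Δx·cos θ + Δy·sin θ)/dt = -0.2500

v = -0.2500, ω = 0.0000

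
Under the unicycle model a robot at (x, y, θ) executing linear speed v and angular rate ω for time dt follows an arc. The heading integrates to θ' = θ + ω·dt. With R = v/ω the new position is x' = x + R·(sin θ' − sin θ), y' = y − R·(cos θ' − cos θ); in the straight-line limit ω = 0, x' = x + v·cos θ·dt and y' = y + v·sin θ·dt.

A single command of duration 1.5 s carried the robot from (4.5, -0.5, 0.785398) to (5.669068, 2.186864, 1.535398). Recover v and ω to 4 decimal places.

v = 2.0000, ω = 0.5000

Δθ = 1.535398 − 0.785398 = 0.750000
ω = Δθ/dt = 0.750000/1.5 = 0.5000
R = −Δy/(cos θ' − cos θ) = 4.0000
v = R·ω = 4.0000·0.5000 = 2.0000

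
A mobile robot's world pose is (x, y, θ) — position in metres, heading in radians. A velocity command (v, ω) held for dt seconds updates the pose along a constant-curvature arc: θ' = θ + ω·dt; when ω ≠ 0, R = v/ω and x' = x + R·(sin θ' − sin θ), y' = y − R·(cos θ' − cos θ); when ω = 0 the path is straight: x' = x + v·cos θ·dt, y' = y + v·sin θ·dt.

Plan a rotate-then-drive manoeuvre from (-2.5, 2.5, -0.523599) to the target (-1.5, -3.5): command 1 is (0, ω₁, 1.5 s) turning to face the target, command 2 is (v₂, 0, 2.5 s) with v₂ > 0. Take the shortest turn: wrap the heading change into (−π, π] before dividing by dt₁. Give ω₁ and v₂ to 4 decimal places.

ω₁ = -0.5880, v₂ = 2.4331

heading to target = atan2(-3.5−2.5, -1.5−-2.5) = -1.4056
Δθ = wrap(-1.4056 − -0.5236) = -0.8820; ω₁ = Δθ/dt₁ = -0.5880
distance = √((-1.5−-2.5)² + (-3.5−2.5)²) = 6.0828; v₂ = distance/dt₂ = 2.4331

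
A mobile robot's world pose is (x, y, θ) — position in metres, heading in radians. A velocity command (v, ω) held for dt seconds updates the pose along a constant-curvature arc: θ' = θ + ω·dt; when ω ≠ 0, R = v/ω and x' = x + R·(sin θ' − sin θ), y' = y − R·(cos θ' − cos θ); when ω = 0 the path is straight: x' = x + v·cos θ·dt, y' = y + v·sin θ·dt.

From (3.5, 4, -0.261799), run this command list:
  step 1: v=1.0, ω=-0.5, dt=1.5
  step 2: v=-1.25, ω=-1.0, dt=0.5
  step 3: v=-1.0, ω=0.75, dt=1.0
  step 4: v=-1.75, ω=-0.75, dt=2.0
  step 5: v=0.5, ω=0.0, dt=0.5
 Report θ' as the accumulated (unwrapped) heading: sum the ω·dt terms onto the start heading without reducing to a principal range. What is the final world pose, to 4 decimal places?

(3.7322, 7.5870, -2.2618)

step 1: θ'=-1.0118 (R=-2.0000) → pose (4.6779, 3.1288, -1.0118)
step 2: θ'=-1.5118 (R=1.2500) → pose (4.4898, 3.7180, -1.5118)
step 3: θ'=-0.7618 (R=-1.3333) → pose (4.0791, 4.6042, -0.7618)
step 4: θ'=-2.2618 (R=2.3333) → pose (3.8916, 7.7797, -2.2618)
step 5: θ'=-2.2618 (straight) → pose (3.7322, 7.5870, -2.2618)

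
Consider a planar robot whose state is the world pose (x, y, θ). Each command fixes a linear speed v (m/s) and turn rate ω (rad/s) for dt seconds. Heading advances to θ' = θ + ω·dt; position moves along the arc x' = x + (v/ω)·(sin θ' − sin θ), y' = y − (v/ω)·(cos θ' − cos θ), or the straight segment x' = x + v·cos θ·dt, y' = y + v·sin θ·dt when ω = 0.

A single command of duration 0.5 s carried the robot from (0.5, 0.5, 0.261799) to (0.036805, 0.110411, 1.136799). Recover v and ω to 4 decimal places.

Δθ = 1.136799 − 0.261799 = 0.875000
ω = Δθ/dt = 0.875000/0.5 = 1.7500
R = Δx/(sin θ' − sin θ) = -0.7143
v = R·ω = -0.7143·1.7500 = -1.2500

v = -1.2500, ω = 1.7500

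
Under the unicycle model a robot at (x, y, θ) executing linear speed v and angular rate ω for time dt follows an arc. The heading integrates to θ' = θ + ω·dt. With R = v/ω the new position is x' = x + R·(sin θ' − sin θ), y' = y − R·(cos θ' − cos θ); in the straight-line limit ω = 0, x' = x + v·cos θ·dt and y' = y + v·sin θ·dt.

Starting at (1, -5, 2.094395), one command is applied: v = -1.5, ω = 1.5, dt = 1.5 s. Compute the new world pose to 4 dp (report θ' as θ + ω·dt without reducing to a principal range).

θ' = 2.0944 + 1.5·1.5 = 4.3444
R = v/ω = -1.5/1.5 = -1.0000
x' = 1 + -1.0000·(sin 4.3444 − sin 2.0944) = 2.7991
y' = -5 − -1.0000·(cos 4.3444 − cos 2.0944) = -4.8597

(2.7991, -4.8597, 4.3444)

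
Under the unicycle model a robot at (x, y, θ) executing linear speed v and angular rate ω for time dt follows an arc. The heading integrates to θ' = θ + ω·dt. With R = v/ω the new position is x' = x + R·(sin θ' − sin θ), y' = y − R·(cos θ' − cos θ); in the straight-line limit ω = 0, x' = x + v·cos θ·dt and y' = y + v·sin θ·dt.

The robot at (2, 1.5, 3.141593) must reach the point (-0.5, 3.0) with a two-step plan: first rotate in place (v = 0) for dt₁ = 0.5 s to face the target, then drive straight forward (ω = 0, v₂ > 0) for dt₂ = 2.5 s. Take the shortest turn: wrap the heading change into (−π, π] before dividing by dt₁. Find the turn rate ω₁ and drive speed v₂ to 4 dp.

ω₁ = -1.0808, v₂ = 1.1662

heading to target = atan2(3−1.5, -0.5−2) = 2.6012
Δθ = wrap(2.6012 − 3.1416) = -0.5404; ω₁ = Δθ/dt₁ = -1.0808
distance = √((-0.5−2)² + (3−1.5)²) = 2.9155; v₂ = distance/dt₂ = 1.1662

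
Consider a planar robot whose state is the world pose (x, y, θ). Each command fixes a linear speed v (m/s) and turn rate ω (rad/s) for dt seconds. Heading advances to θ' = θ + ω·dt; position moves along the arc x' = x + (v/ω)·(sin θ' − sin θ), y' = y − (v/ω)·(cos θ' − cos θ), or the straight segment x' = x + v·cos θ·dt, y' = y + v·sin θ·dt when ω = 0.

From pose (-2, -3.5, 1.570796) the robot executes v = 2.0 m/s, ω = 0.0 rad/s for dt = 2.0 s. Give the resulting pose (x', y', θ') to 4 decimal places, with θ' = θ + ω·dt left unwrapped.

(-2.0000, 0.5000, 1.5708)

θ' = 1.5708 + 0.0·2.0 = 1.5708
ω = 0 → straight: x' = -2 + 2.0·cos(1.5708)·2.0 = -2.0000
y' = -3.5 + 2.0·sin(1.5708)·2.0 = 0.5000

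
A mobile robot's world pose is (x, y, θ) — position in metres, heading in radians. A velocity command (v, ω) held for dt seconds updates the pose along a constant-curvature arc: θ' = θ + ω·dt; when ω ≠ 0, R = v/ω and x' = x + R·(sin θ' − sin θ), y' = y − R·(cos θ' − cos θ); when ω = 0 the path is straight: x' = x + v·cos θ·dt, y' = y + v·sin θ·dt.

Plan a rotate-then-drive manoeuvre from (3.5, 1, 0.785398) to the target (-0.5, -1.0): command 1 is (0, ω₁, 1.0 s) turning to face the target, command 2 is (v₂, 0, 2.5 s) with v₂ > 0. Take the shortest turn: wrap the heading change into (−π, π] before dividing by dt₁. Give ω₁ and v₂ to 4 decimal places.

ω₁ = 2.8198, v₂ = 1.7889

heading to target = atan2(-1−1, -0.5−3.5) = -2.6779
Δθ = wrap(-2.6779 − 0.7854) = 2.8198; ω₁ = Δθ/dt₁ = 2.8198
distance = √((-0.5−3.5)² + (-1−1)²) = 4.4721; v₂ = distance/dt₂ = 1.7889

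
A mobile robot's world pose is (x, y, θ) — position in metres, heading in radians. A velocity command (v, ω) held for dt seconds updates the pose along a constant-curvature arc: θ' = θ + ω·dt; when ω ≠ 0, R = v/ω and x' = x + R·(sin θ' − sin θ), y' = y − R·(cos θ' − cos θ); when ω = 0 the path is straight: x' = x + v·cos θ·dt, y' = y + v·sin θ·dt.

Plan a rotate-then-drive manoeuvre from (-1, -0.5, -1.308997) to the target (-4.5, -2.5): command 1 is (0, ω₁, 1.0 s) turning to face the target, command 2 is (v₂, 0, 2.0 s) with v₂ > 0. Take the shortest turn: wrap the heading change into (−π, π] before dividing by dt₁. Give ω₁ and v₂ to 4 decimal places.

ω₁ = -1.3134, v₂ = 2.0156

heading to target = atan2(-2.5−-0.5, -4.5−-1) = -2.6224
Δθ = wrap(-2.6224 − -1.3090) = -1.3134; ω₁ = Δθ/dt₁ = -1.3134
distance = √((-4.5−-1)² + (-2.5−-0.5)²) = 4.0311; v₂ = distance/dt₂ = 2.0156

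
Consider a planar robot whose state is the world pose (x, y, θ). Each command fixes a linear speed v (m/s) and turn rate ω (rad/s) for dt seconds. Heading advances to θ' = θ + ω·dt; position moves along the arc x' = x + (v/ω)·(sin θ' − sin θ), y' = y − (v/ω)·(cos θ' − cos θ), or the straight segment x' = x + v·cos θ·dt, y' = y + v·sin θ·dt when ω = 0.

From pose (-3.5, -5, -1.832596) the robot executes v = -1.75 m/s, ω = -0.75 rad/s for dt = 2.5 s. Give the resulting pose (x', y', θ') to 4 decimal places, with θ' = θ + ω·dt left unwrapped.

θ' = -1.8326 + -0.75·2.5 = -3.7076
R = v/ω = -1.75/-0.75 = 2.3333
x' = -3.5 + 2.3333·(sin -3.7076 − sin -1.8326) = 0.0051
y' = -5 − 2.3333·(cos -3.7076 − cos -1.8326) = -3.6345

(0.0051, -3.6345, -3.7076)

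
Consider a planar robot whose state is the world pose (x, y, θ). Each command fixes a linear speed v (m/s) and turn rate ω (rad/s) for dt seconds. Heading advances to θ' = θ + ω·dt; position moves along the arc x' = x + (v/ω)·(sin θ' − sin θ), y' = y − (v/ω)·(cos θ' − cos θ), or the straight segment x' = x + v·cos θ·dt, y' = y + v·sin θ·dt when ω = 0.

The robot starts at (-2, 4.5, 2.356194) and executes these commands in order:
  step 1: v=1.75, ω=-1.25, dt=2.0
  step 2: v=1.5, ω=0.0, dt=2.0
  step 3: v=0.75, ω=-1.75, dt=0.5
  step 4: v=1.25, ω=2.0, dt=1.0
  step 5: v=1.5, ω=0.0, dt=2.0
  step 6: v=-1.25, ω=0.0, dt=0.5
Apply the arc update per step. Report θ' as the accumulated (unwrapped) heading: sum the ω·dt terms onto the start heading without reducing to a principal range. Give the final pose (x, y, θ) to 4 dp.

step 1: θ'=-0.1438 (R=-1.4000) → pose (-0.8094, 6.8755, -0.1438)
step 2: θ'=-0.1438 (straight) → pose (2.1596, 6.4456, -0.1438)
step 3: θ'=-1.0188 (R=-0.4286) → pose (2.4631, 6.2462, -1.0188)
step 4: θ'=0.9812 (R=0.6250) → pose (3.5148, 6.2264, 0.9812)
step 5: θ'=0.9812 (straight) → pose (5.1829, 8.7199, 0.9812)
step 6: θ'=0.9812 (straight) → pose (4.8353, 8.2004, 0.9812)

(4.8353, 8.2004, 0.9812)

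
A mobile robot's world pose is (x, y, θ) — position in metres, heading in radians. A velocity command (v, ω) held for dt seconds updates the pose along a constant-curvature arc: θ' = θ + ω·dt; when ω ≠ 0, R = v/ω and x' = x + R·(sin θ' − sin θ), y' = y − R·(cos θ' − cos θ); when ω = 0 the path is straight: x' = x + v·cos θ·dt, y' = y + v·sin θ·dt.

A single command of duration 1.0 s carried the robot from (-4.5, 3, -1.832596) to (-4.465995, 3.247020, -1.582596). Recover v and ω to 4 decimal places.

Δθ = -1.582596 − -1.832596 = 0.250000
ω = Δθ/dt = 0.250000/1.0 = 0.2500
R = −Δy/(cos θ' − cos θ) = -1.0000
v = R·ω = -1.0000·0.2500 = -0.2500

v = -0.2500, ω = 0.2500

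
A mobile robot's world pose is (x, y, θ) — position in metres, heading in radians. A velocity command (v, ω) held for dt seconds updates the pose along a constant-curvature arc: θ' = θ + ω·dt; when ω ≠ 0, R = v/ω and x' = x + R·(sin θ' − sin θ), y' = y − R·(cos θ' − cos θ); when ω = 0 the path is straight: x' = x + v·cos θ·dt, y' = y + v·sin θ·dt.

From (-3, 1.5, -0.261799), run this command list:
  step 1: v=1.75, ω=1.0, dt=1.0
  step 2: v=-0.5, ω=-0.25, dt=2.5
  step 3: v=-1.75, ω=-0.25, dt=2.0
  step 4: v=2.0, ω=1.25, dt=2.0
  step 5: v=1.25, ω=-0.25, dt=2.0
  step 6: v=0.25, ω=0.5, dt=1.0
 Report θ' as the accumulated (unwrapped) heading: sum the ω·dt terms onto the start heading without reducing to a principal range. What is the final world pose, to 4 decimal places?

step 1: θ'=0.7382 (R=1.7500) → pose (-1.3694, 1.8959, 0.7382)
step 2: θ'=0.1132 (R=2.0000) → pose (-2.4894, 1.3881, 0.1132)
step 3: θ'=-0.3868 (R=7.0000) → pose (-5.9207, 1.8604, -0.3868)
step 4: θ'=2.1132 (R=1.6000) → pose (-3.9468, 4.1681, 2.1132)
step 5: θ'=1.6132 (R=-5.0000) → pose (-4.6599, 6.5372, 1.6132)
step 6: θ'=2.1132 (R=0.5000) → pose (-4.7312, 6.7741, 2.1132)

(-4.7312, 6.7741, 2.1132)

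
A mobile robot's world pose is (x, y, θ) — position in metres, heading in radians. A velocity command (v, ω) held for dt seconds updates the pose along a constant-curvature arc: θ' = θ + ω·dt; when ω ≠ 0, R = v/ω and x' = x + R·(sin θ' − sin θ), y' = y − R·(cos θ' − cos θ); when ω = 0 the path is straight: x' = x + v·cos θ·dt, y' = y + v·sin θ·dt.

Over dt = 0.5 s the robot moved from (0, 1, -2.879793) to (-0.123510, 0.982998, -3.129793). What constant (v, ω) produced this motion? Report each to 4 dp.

v = 0.2500, ω = -0.5000

Δθ = -3.129793 − -2.879793 = -0.250000
ω = Δθ/dt = -0.250000/0.5 = -0.5000
R = Δx/(sin θ' − sin θ) = -0.5000
v = R·ω = -0.5000·-0.5000 = 0.2500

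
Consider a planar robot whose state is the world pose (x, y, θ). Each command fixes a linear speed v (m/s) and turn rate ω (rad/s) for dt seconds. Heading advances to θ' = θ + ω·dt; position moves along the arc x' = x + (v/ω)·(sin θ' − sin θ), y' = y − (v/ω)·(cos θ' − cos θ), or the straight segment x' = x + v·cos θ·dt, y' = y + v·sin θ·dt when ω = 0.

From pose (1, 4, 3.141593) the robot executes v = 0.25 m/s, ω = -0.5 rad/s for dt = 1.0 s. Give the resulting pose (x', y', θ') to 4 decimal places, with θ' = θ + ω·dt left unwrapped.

(0.7603, 4.0612, 2.6416)

θ' = 3.1416 + -0.5·1.0 = 2.6416
R = v/ω = 0.25/-0.5 = -0.5000
x' = 1 + -0.5000·(sin 2.6416 − sin 3.1416) = 0.7603
y' = 4 − -0.5000·(cos 2.6416 − cos 3.1416) = 4.0612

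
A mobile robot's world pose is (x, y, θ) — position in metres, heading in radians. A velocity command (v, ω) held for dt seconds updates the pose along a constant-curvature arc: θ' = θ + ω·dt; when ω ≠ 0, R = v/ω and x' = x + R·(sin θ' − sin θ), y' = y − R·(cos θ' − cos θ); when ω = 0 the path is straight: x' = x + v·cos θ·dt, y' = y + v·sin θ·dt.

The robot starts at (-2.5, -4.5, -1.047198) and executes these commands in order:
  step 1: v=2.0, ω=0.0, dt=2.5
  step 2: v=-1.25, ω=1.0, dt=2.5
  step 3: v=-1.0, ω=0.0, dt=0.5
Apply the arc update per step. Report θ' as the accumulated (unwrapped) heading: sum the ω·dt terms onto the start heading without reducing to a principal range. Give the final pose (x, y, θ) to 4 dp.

step 1: θ'=-1.0472 (straight) → pose (0.0000, -8.8301, -1.0472)
step 2: θ'=1.4528 (R=-1.2500) → pose (-2.3238, -9.3080, 1.4528)
step 3: θ'=1.4528 (straight) → pose (-2.3827, -9.8045, 1.4528)

(-2.3827, -9.8045, 1.4528)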